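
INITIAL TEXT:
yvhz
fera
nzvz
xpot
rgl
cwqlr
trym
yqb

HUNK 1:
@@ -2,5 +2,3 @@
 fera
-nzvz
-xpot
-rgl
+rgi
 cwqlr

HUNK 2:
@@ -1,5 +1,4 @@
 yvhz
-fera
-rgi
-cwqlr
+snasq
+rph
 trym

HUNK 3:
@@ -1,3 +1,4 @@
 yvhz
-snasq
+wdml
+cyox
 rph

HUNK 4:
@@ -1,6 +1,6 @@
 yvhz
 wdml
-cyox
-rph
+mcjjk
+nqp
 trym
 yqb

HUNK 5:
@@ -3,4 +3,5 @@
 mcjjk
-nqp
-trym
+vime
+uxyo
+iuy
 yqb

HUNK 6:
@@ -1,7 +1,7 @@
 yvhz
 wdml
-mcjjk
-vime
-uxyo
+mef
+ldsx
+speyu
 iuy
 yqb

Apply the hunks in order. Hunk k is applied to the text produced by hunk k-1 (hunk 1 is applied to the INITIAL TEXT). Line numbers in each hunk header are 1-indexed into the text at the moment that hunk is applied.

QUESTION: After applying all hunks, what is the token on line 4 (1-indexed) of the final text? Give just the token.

Answer: ldsx

Derivation:
Hunk 1: at line 2 remove [nzvz,xpot,rgl] add [rgi] -> 6 lines: yvhz fera rgi cwqlr trym yqb
Hunk 2: at line 1 remove [fera,rgi,cwqlr] add [snasq,rph] -> 5 lines: yvhz snasq rph trym yqb
Hunk 3: at line 1 remove [snasq] add [wdml,cyox] -> 6 lines: yvhz wdml cyox rph trym yqb
Hunk 4: at line 1 remove [cyox,rph] add [mcjjk,nqp] -> 6 lines: yvhz wdml mcjjk nqp trym yqb
Hunk 5: at line 3 remove [nqp,trym] add [vime,uxyo,iuy] -> 7 lines: yvhz wdml mcjjk vime uxyo iuy yqb
Hunk 6: at line 1 remove [mcjjk,vime,uxyo] add [mef,ldsx,speyu] -> 7 lines: yvhz wdml mef ldsx speyu iuy yqb
Final line 4: ldsx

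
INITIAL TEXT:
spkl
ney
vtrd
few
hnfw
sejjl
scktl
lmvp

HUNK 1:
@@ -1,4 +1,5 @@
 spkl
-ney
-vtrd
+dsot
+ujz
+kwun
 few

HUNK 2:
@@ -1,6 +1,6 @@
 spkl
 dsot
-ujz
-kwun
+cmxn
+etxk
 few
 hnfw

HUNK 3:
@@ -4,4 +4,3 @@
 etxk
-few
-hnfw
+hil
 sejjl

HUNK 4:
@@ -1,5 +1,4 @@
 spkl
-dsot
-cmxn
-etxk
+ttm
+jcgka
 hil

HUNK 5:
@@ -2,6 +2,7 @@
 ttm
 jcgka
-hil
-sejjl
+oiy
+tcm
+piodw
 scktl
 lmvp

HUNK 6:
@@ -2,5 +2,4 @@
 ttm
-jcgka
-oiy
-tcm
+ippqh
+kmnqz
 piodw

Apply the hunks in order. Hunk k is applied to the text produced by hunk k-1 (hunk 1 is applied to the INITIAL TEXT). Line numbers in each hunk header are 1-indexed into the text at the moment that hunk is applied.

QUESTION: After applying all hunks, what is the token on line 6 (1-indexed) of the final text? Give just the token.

Hunk 1: at line 1 remove [ney,vtrd] add [dsot,ujz,kwun] -> 9 lines: spkl dsot ujz kwun few hnfw sejjl scktl lmvp
Hunk 2: at line 1 remove [ujz,kwun] add [cmxn,etxk] -> 9 lines: spkl dsot cmxn etxk few hnfw sejjl scktl lmvp
Hunk 3: at line 4 remove [few,hnfw] add [hil] -> 8 lines: spkl dsot cmxn etxk hil sejjl scktl lmvp
Hunk 4: at line 1 remove [dsot,cmxn,etxk] add [ttm,jcgka] -> 7 lines: spkl ttm jcgka hil sejjl scktl lmvp
Hunk 5: at line 2 remove [hil,sejjl] add [oiy,tcm,piodw] -> 8 lines: spkl ttm jcgka oiy tcm piodw scktl lmvp
Hunk 6: at line 2 remove [jcgka,oiy,tcm] add [ippqh,kmnqz] -> 7 lines: spkl ttm ippqh kmnqz piodw scktl lmvp
Final line 6: scktl

Answer: scktl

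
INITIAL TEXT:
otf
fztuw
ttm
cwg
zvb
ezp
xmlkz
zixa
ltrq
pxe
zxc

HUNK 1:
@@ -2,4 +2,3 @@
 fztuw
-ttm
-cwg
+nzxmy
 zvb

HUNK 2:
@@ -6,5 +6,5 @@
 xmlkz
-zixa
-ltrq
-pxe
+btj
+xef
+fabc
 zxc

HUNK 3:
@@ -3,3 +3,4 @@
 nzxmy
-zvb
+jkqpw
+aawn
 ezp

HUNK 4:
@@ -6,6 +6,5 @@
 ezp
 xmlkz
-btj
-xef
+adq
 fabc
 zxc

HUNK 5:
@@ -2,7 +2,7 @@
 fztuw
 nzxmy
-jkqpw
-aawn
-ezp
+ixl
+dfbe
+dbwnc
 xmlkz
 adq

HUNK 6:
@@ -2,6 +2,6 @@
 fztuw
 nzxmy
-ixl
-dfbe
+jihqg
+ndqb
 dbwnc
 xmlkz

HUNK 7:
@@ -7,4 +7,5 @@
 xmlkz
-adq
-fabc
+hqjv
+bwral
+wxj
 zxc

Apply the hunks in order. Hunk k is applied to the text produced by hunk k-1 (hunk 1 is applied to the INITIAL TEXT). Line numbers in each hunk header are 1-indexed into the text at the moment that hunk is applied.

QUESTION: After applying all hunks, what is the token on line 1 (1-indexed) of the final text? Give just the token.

Hunk 1: at line 2 remove [ttm,cwg] add [nzxmy] -> 10 lines: otf fztuw nzxmy zvb ezp xmlkz zixa ltrq pxe zxc
Hunk 2: at line 6 remove [zixa,ltrq,pxe] add [btj,xef,fabc] -> 10 lines: otf fztuw nzxmy zvb ezp xmlkz btj xef fabc zxc
Hunk 3: at line 3 remove [zvb] add [jkqpw,aawn] -> 11 lines: otf fztuw nzxmy jkqpw aawn ezp xmlkz btj xef fabc zxc
Hunk 4: at line 6 remove [btj,xef] add [adq] -> 10 lines: otf fztuw nzxmy jkqpw aawn ezp xmlkz adq fabc zxc
Hunk 5: at line 2 remove [jkqpw,aawn,ezp] add [ixl,dfbe,dbwnc] -> 10 lines: otf fztuw nzxmy ixl dfbe dbwnc xmlkz adq fabc zxc
Hunk 6: at line 2 remove [ixl,dfbe] add [jihqg,ndqb] -> 10 lines: otf fztuw nzxmy jihqg ndqb dbwnc xmlkz adq fabc zxc
Hunk 7: at line 7 remove [adq,fabc] add [hqjv,bwral,wxj] -> 11 lines: otf fztuw nzxmy jihqg ndqb dbwnc xmlkz hqjv bwral wxj zxc
Final line 1: otf

Answer: otf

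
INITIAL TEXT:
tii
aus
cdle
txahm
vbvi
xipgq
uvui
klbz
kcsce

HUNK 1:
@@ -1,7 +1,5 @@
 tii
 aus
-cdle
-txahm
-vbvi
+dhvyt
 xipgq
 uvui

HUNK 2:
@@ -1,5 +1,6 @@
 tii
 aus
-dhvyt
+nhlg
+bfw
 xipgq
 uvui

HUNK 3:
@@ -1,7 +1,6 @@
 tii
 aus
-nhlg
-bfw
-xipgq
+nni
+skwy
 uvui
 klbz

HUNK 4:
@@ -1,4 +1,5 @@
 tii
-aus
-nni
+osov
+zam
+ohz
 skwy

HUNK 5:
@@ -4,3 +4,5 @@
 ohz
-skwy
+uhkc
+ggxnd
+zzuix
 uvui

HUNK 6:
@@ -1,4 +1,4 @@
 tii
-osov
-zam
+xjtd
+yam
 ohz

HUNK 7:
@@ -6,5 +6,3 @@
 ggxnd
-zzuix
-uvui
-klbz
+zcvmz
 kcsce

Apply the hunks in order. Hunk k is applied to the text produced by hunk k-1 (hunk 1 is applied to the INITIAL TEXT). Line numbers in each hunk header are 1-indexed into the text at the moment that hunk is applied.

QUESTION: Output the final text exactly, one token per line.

Answer: tii
xjtd
yam
ohz
uhkc
ggxnd
zcvmz
kcsce

Derivation:
Hunk 1: at line 1 remove [cdle,txahm,vbvi] add [dhvyt] -> 7 lines: tii aus dhvyt xipgq uvui klbz kcsce
Hunk 2: at line 1 remove [dhvyt] add [nhlg,bfw] -> 8 lines: tii aus nhlg bfw xipgq uvui klbz kcsce
Hunk 3: at line 1 remove [nhlg,bfw,xipgq] add [nni,skwy] -> 7 lines: tii aus nni skwy uvui klbz kcsce
Hunk 4: at line 1 remove [aus,nni] add [osov,zam,ohz] -> 8 lines: tii osov zam ohz skwy uvui klbz kcsce
Hunk 5: at line 4 remove [skwy] add [uhkc,ggxnd,zzuix] -> 10 lines: tii osov zam ohz uhkc ggxnd zzuix uvui klbz kcsce
Hunk 6: at line 1 remove [osov,zam] add [xjtd,yam] -> 10 lines: tii xjtd yam ohz uhkc ggxnd zzuix uvui klbz kcsce
Hunk 7: at line 6 remove [zzuix,uvui,klbz] add [zcvmz] -> 8 lines: tii xjtd yam ohz uhkc ggxnd zcvmz kcsce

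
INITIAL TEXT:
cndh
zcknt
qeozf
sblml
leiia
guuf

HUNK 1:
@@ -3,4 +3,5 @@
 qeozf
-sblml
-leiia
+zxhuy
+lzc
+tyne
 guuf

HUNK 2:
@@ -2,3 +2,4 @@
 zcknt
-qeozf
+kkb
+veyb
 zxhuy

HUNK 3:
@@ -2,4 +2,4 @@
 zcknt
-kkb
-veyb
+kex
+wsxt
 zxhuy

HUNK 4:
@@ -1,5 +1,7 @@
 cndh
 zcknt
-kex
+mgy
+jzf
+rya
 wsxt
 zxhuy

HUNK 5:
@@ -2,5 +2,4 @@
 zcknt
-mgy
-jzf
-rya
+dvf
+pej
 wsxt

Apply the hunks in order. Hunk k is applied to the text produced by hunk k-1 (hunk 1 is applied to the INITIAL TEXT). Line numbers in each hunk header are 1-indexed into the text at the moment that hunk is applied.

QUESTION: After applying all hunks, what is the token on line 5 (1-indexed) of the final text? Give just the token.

Answer: wsxt

Derivation:
Hunk 1: at line 3 remove [sblml,leiia] add [zxhuy,lzc,tyne] -> 7 lines: cndh zcknt qeozf zxhuy lzc tyne guuf
Hunk 2: at line 2 remove [qeozf] add [kkb,veyb] -> 8 lines: cndh zcknt kkb veyb zxhuy lzc tyne guuf
Hunk 3: at line 2 remove [kkb,veyb] add [kex,wsxt] -> 8 lines: cndh zcknt kex wsxt zxhuy lzc tyne guuf
Hunk 4: at line 1 remove [kex] add [mgy,jzf,rya] -> 10 lines: cndh zcknt mgy jzf rya wsxt zxhuy lzc tyne guuf
Hunk 5: at line 2 remove [mgy,jzf,rya] add [dvf,pej] -> 9 lines: cndh zcknt dvf pej wsxt zxhuy lzc tyne guuf
Final line 5: wsxt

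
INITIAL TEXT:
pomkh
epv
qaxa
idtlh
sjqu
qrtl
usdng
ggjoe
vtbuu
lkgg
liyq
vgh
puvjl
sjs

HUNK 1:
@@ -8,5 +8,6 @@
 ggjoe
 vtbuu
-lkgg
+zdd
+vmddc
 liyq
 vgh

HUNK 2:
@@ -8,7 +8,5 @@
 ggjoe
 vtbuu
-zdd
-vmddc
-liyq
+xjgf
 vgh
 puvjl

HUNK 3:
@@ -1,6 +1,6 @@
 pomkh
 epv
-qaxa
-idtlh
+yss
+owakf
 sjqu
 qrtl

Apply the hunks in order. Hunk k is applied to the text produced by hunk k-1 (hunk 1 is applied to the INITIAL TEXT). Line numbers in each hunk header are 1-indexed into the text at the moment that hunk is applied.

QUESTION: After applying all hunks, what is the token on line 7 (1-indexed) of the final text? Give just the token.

Answer: usdng

Derivation:
Hunk 1: at line 8 remove [lkgg] add [zdd,vmddc] -> 15 lines: pomkh epv qaxa idtlh sjqu qrtl usdng ggjoe vtbuu zdd vmddc liyq vgh puvjl sjs
Hunk 2: at line 8 remove [zdd,vmddc,liyq] add [xjgf] -> 13 lines: pomkh epv qaxa idtlh sjqu qrtl usdng ggjoe vtbuu xjgf vgh puvjl sjs
Hunk 3: at line 1 remove [qaxa,idtlh] add [yss,owakf] -> 13 lines: pomkh epv yss owakf sjqu qrtl usdng ggjoe vtbuu xjgf vgh puvjl sjs
Final line 7: usdng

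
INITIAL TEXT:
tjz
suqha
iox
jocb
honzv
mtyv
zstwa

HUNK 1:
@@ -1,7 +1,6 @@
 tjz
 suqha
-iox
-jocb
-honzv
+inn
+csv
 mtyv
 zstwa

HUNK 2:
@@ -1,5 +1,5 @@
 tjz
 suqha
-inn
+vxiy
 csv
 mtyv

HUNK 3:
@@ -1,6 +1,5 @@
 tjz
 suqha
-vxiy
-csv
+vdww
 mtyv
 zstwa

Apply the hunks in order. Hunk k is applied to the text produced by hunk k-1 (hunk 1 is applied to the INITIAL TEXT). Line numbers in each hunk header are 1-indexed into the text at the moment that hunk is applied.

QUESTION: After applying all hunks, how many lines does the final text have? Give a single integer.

Hunk 1: at line 1 remove [iox,jocb,honzv] add [inn,csv] -> 6 lines: tjz suqha inn csv mtyv zstwa
Hunk 2: at line 1 remove [inn] add [vxiy] -> 6 lines: tjz suqha vxiy csv mtyv zstwa
Hunk 3: at line 1 remove [vxiy,csv] add [vdww] -> 5 lines: tjz suqha vdww mtyv zstwa
Final line count: 5

Answer: 5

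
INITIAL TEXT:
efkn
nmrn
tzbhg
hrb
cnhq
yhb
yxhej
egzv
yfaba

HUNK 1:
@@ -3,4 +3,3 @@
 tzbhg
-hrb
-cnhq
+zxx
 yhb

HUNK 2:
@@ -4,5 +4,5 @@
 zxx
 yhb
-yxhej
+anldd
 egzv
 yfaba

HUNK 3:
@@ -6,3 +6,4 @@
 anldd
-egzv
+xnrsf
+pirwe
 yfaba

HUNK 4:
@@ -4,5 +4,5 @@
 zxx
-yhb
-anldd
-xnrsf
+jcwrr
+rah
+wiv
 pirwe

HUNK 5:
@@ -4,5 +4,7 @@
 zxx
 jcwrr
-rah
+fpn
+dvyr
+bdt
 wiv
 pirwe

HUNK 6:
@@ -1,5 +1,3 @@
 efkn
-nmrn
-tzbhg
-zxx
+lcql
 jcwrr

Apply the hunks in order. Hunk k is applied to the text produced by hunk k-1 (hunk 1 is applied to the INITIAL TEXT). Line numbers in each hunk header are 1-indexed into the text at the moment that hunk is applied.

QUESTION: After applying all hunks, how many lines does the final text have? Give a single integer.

Hunk 1: at line 3 remove [hrb,cnhq] add [zxx] -> 8 lines: efkn nmrn tzbhg zxx yhb yxhej egzv yfaba
Hunk 2: at line 4 remove [yxhej] add [anldd] -> 8 lines: efkn nmrn tzbhg zxx yhb anldd egzv yfaba
Hunk 3: at line 6 remove [egzv] add [xnrsf,pirwe] -> 9 lines: efkn nmrn tzbhg zxx yhb anldd xnrsf pirwe yfaba
Hunk 4: at line 4 remove [yhb,anldd,xnrsf] add [jcwrr,rah,wiv] -> 9 lines: efkn nmrn tzbhg zxx jcwrr rah wiv pirwe yfaba
Hunk 5: at line 4 remove [rah] add [fpn,dvyr,bdt] -> 11 lines: efkn nmrn tzbhg zxx jcwrr fpn dvyr bdt wiv pirwe yfaba
Hunk 6: at line 1 remove [nmrn,tzbhg,zxx] add [lcql] -> 9 lines: efkn lcql jcwrr fpn dvyr bdt wiv pirwe yfaba
Final line count: 9

Answer: 9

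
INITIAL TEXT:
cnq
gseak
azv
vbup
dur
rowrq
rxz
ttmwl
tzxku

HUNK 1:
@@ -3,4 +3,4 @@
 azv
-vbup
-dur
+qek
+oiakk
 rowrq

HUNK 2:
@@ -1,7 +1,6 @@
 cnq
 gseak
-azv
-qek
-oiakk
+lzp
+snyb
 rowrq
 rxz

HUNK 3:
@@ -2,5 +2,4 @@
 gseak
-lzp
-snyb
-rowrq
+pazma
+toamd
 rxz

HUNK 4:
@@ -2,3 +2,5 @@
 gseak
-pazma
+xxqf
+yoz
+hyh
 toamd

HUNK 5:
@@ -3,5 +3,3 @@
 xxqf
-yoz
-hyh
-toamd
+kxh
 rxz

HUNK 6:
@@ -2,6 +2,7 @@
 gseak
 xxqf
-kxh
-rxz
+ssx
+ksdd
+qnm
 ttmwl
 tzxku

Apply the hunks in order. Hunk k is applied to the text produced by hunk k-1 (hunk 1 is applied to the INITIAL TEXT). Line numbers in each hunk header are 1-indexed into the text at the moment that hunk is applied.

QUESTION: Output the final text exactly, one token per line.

Answer: cnq
gseak
xxqf
ssx
ksdd
qnm
ttmwl
tzxku

Derivation:
Hunk 1: at line 3 remove [vbup,dur] add [qek,oiakk] -> 9 lines: cnq gseak azv qek oiakk rowrq rxz ttmwl tzxku
Hunk 2: at line 1 remove [azv,qek,oiakk] add [lzp,snyb] -> 8 lines: cnq gseak lzp snyb rowrq rxz ttmwl tzxku
Hunk 3: at line 2 remove [lzp,snyb,rowrq] add [pazma,toamd] -> 7 lines: cnq gseak pazma toamd rxz ttmwl tzxku
Hunk 4: at line 2 remove [pazma] add [xxqf,yoz,hyh] -> 9 lines: cnq gseak xxqf yoz hyh toamd rxz ttmwl tzxku
Hunk 5: at line 3 remove [yoz,hyh,toamd] add [kxh] -> 7 lines: cnq gseak xxqf kxh rxz ttmwl tzxku
Hunk 6: at line 2 remove [kxh,rxz] add [ssx,ksdd,qnm] -> 8 lines: cnq gseak xxqf ssx ksdd qnm ttmwl tzxku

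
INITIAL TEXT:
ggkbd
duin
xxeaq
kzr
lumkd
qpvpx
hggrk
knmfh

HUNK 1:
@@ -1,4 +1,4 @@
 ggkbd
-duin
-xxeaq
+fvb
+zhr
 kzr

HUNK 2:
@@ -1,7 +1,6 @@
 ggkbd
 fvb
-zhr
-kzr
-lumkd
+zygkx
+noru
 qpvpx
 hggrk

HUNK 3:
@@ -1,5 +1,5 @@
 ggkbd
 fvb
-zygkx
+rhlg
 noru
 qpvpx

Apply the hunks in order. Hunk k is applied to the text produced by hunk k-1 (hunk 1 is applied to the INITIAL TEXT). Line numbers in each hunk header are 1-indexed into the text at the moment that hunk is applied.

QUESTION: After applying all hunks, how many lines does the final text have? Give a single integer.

Hunk 1: at line 1 remove [duin,xxeaq] add [fvb,zhr] -> 8 lines: ggkbd fvb zhr kzr lumkd qpvpx hggrk knmfh
Hunk 2: at line 1 remove [zhr,kzr,lumkd] add [zygkx,noru] -> 7 lines: ggkbd fvb zygkx noru qpvpx hggrk knmfh
Hunk 3: at line 1 remove [zygkx] add [rhlg] -> 7 lines: ggkbd fvb rhlg noru qpvpx hggrk knmfh
Final line count: 7

Answer: 7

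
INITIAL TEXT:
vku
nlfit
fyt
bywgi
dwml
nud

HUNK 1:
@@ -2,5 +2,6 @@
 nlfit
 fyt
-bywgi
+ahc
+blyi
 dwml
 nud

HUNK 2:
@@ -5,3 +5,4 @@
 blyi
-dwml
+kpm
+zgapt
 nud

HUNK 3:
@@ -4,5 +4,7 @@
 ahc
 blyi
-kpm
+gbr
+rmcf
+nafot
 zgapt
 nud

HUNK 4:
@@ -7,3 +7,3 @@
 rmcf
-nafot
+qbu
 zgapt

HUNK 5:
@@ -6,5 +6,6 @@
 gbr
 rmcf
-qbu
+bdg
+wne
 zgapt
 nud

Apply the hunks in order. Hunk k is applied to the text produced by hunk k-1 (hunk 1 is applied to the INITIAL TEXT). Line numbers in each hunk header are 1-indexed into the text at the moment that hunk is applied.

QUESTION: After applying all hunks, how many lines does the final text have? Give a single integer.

Hunk 1: at line 2 remove [bywgi] add [ahc,blyi] -> 7 lines: vku nlfit fyt ahc blyi dwml nud
Hunk 2: at line 5 remove [dwml] add [kpm,zgapt] -> 8 lines: vku nlfit fyt ahc blyi kpm zgapt nud
Hunk 3: at line 4 remove [kpm] add [gbr,rmcf,nafot] -> 10 lines: vku nlfit fyt ahc blyi gbr rmcf nafot zgapt nud
Hunk 4: at line 7 remove [nafot] add [qbu] -> 10 lines: vku nlfit fyt ahc blyi gbr rmcf qbu zgapt nud
Hunk 5: at line 6 remove [qbu] add [bdg,wne] -> 11 lines: vku nlfit fyt ahc blyi gbr rmcf bdg wne zgapt nud
Final line count: 11

Answer: 11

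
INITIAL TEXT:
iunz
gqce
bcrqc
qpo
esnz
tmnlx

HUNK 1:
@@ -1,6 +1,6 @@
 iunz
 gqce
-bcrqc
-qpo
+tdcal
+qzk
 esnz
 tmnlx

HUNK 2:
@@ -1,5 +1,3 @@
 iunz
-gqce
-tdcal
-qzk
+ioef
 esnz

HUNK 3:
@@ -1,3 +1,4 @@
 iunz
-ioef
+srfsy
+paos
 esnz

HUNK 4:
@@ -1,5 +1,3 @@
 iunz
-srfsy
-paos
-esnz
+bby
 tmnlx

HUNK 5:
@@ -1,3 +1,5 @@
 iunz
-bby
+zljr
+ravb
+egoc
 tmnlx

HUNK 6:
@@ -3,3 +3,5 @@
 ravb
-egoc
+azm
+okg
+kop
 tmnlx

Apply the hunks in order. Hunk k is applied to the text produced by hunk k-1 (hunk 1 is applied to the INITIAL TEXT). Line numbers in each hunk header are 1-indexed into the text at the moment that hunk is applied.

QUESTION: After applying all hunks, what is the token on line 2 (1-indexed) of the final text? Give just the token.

Answer: zljr

Derivation:
Hunk 1: at line 1 remove [bcrqc,qpo] add [tdcal,qzk] -> 6 lines: iunz gqce tdcal qzk esnz tmnlx
Hunk 2: at line 1 remove [gqce,tdcal,qzk] add [ioef] -> 4 lines: iunz ioef esnz tmnlx
Hunk 3: at line 1 remove [ioef] add [srfsy,paos] -> 5 lines: iunz srfsy paos esnz tmnlx
Hunk 4: at line 1 remove [srfsy,paos,esnz] add [bby] -> 3 lines: iunz bby tmnlx
Hunk 5: at line 1 remove [bby] add [zljr,ravb,egoc] -> 5 lines: iunz zljr ravb egoc tmnlx
Hunk 6: at line 3 remove [egoc] add [azm,okg,kop] -> 7 lines: iunz zljr ravb azm okg kop tmnlx
Final line 2: zljr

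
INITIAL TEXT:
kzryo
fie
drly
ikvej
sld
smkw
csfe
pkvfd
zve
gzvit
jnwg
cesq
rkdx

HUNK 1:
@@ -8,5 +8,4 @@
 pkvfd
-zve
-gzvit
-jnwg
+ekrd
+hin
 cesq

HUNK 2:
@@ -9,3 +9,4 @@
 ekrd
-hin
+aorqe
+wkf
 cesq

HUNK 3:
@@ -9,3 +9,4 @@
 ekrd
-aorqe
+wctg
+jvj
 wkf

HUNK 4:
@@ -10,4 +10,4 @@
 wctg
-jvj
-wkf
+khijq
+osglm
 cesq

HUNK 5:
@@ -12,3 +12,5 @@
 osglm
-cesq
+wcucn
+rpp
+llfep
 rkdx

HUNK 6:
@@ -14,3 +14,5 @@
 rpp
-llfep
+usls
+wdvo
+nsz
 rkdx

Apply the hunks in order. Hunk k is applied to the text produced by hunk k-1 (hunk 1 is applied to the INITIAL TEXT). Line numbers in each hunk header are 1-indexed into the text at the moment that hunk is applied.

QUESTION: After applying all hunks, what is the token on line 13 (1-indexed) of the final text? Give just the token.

Answer: wcucn

Derivation:
Hunk 1: at line 8 remove [zve,gzvit,jnwg] add [ekrd,hin] -> 12 lines: kzryo fie drly ikvej sld smkw csfe pkvfd ekrd hin cesq rkdx
Hunk 2: at line 9 remove [hin] add [aorqe,wkf] -> 13 lines: kzryo fie drly ikvej sld smkw csfe pkvfd ekrd aorqe wkf cesq rkdx
Hunk 3: at line 9 remove [aorqe] add [wctg,jvj] -> 14 lines: kzryo fie drly ikvej sld smkw csfe pkvfd ekrd wctg jvj wkf cesq rkdx
Hunk 4: at line 10 remove [jvj,wkf] add [khijq,osglm] -> 14 lines: kzryo fie drly ikvej sld smkw csfe pkvfd ekrd wctg khijq osglm cesq rkdx
Hunk 5: at line 12 remove [cesq] add [wcucn,rpp,llfep] -> 16 lines: kzryo fie drly ikvej sld smkw csfe pkvfd ekrd wctg khijq osglm wcucn rpp llfep rkdx
Hunk 6: at line 14 remove [llfep] add [usls,wdvo,nsz] -> 18 lines: kzryo fie drly ikvej sld smkw csfe pkvfd ekrd wctg khijq osglm wcucn rpp usls wdvo nsz rkdx
Final line 13: wcucn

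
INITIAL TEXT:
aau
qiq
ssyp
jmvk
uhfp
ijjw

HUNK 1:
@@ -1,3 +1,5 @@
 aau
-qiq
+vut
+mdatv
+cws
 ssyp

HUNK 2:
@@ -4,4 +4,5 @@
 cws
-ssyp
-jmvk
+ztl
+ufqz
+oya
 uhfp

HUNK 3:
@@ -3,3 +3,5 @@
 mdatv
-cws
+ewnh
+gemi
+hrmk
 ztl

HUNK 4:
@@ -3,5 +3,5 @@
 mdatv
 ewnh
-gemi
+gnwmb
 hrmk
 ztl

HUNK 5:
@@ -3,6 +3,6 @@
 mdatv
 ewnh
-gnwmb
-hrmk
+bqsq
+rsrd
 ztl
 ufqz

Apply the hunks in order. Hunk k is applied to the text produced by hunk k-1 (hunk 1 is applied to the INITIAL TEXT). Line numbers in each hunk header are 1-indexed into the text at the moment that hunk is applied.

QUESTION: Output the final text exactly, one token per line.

Answer: aau
vut
mdatv
ewnh
bqsq
rsrd
ztl
ufqz
oya
uhfp
ijjw

Derivation:
Hunk 1: at line 1 remove [qiq] add [vut,mdatv,cws] -> 8 lines: aau vut mdatv cws ssyp jmvk uhfp ijjw
Hunk 2: at line 4 remove [ssyp,jmvk] add [ztl,ufqz,oya] -> 9 lines: aau vut mdatv cws ztl ufqz oya uhfp ijjw
Hunk 3: at line 3 remove [cws] add [ewnh,gemi,hrmk] -> 11 lines: aau vut mdatv ewnh gemi hrmk ztl ufqz oya uhfp ijjw
Hunk 4: at line 3 remove [gemi] add [gnwmb] -> 11 lines: aau vut mdatv ewnh gnwmb hrmk ztl ufqz oya uhfp ijjw
Hunk 5: at line 3 remove [gnwmb,hrmk] add [bqsq,rsrd] -> 11 lines: aau vut mdatv ewnh bqsq rsrd ztl ufqz oya uhfp ijjw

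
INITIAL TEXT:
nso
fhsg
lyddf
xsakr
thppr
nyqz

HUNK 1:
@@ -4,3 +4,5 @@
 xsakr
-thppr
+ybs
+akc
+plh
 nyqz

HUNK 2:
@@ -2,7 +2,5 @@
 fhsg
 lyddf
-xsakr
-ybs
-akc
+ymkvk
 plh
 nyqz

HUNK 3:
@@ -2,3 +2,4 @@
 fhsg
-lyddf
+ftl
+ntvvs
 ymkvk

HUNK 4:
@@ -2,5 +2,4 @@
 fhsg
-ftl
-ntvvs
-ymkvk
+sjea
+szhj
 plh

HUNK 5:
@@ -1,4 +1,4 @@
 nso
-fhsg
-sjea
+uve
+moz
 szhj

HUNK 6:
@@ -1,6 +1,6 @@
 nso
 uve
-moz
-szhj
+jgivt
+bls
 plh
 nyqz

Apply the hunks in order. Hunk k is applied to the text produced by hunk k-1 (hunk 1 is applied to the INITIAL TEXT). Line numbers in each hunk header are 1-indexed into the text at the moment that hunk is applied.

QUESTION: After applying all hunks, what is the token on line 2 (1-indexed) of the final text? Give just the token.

Hunk 1: at line 4 remove [thppr] add [ybs,akc,plh] -> 8 lines: nso fhsg lyddf xsakr ybs akc plh nyqz
Hunk 2: at line 2 remove [xsakr,ybs,akc] add [ymkvk] -> 6 lines: nso fhsg lyddf ymkvk plh nyqz
Hunk 3: at line 2 remove [lyddf] add [ftl,ntvvs] -> 7 lines: nso fhsg ftl ntvvs ymkvk plh nyqz
Hunk 4: at line 2 remove [ftl,ntvvs,ymkvk] add [sjea,szhj] -> 6 lines: nso fhsg sjea szhj plh nyqz
Hunk 5: at line 1 remove [fhsg,sjea] add [uve,moz] -> 6 lines: nso uve moz szhj plh nyqz
Hunk 6: at line 1 remove [moz,szhj] add [jgivt,bls] -> 6 lines: nso uve jgivt bls plh nyqz
Final line 2: uve

Answer: uve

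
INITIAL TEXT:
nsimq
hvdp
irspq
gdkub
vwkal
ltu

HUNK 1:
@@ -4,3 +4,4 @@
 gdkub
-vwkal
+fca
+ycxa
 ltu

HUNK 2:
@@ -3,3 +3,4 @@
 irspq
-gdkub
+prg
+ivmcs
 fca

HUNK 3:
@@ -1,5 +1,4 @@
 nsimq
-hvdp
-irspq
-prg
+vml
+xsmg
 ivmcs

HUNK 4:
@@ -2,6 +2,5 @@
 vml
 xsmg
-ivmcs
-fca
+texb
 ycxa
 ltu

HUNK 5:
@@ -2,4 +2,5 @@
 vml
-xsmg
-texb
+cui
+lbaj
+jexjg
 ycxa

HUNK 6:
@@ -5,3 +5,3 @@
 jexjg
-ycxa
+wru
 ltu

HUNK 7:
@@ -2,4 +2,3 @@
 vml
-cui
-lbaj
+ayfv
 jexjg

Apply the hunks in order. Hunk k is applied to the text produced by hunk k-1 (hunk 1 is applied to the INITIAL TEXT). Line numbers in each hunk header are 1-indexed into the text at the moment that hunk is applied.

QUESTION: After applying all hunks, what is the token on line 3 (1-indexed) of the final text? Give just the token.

Answer: ayfv

Derivation:
Hunk 1: at line 4 remove [vwkal] add [fca,ycxa] -> 7 lines: nsimq hvdp irspq gdkub fca ycxa ltu
Hunk 2: at line 3 remove [gdkub] add [prg,ivmcs] -> 8 lines: nsimq hvdp irspq prg ivmcs fca ycxa ltu
Hunk 3: at line 1 remove [hvdp,irspq,prg] add [vml,xsmg] -> 7 lines: nsimq vml xsmg ivmcs fca ycxa ltu
Hunk 4: at line 2 remove [ivmcs,fca] add [texb] -> 6 lines: nsimq vml xsmg texb ycxa ltu
Hunk 5: at line 2 remove [xsmg,texb] add [cui,lbaj,jexjg] -> 7 lines: nsimq vml cui lbaj jexjg ycxa ltu
Hunk 6: at line 5 remove [ycxa] add [wru] -> 7 lines: nsimq vml cui lbaj jexjg wru ltu
Hunk 7: at line 2 remove [cui,lbaj] add [ayfv] -> 6 lines: nsimq vml ayfv jexjg wru ltu
Final line 3: ayfv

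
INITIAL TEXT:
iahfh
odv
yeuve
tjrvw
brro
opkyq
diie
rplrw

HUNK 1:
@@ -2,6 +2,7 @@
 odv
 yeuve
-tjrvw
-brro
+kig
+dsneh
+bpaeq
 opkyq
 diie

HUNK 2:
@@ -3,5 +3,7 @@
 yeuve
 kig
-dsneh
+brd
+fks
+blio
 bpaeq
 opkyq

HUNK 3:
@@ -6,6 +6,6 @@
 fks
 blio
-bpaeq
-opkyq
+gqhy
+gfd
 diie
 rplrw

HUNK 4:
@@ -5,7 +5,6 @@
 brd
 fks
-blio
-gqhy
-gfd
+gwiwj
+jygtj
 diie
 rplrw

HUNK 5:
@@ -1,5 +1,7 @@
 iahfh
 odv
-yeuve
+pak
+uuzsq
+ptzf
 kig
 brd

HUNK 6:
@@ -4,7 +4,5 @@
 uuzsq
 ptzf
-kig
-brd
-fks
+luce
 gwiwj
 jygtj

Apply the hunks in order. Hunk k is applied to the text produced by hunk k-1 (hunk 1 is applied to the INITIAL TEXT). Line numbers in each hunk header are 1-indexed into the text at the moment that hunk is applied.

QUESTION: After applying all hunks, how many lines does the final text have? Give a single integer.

Answer: 10

Derivation:
Hunk 1: at line 2 remove [tjrvw,brro] add [kig,dsneh,bpaeq] -> 9 lines: iahfh odv yeuve kig dsneh bpaeq opkyq diie rplrw
Hunk 2: at line 3 remove [dsneh] add [brd,fks,blio] -> 11 lines: iahfh odv yeuve kig brd fks blio bpaeq opkyq diie rplrw
Hunk 3: at line 6 remove [bpaeq,opkyq] add [gqhy,gfd] -> 11 lines: iahfh odv yeuve kig brd fks blio gqhy gfd diie rplrw
Hunk 4: at line 5 remove [blio,gqhy,gfd] add [gwiwj,jygtj] -> 10 lines: iahfh odv yeuve kig brd fks gwiwj jygtj diie rplrw
Hunk 5: at line 1 remove [yeuve] add [pak,uuzsq,ptzf] -> 12 lines: iahfh odv pak uuzsq ptzf kig brd fks gwiwj jygtj diie rplrw
Hunk 6: at line 4 remove [kig,brd,fks] add [luce] -> 10 lines: iahfh odv pak uuzsq ptzf luce gwiwj jygtj diie rplrw
Final line count: 10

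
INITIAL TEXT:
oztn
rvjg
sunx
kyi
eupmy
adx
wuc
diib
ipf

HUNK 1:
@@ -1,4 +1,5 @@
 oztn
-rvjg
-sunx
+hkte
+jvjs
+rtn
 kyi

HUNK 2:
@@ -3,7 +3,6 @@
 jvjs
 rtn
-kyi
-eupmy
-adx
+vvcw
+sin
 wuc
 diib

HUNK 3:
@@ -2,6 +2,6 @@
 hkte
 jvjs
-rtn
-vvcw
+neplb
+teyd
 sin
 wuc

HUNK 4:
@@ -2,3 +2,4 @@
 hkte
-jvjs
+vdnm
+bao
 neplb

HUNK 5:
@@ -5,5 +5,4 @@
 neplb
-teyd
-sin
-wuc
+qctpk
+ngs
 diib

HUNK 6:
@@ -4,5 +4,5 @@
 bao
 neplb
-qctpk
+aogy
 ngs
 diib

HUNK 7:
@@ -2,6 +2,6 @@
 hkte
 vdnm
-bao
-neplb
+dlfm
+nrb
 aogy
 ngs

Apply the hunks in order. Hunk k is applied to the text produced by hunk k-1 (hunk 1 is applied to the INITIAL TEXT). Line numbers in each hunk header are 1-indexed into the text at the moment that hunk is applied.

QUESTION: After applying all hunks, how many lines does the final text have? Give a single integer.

Hunk 1: at line 1 remove [rvjg,sunx] add [hkte,jvjs,rtn] -> 10 lines: oztn hkte jvjs rtn kyi eupmy adx wuc diib ipf
Hunk 2: at line 3 remove [kyi,eupmy,adx] add [vvcw,sin] -> 9 lines: oztn hkte jvjs rtn vvcw sin wuc diib ipf
Hunk 3: at line 2 remove [rtn,vvcw] add [neplb,teyd] -> 9 lines: oztn hkte jvjs neplb teyd sin wuc diib ipf
Hunk 4: at line 2 remove [jvjs] add [vdnm,bao] -> 10 lines: oztn hkte vdnm bao neplb teyd sin wuc diib ipf
Hunk 5: at line 5 remove [teyd,sin,wuc] add [qctpk,ngs] -> 9 lines: oztn hkte vdnm bao neplb qctpk ngs diib ipf
Hunk 6: at line 4 remove [qctpk] add [aogy] -> 9 lines: oztn hkte vdnm bao neplb aogy ngs diib ipf
Hunk 7: at line 2 remove [bao,neplb] add [dlfm,nrb] -> 9 lines: oztn hkte vdnm dlfm nrb aogy ngs diib ipf
Final line count: 9

Answer: 9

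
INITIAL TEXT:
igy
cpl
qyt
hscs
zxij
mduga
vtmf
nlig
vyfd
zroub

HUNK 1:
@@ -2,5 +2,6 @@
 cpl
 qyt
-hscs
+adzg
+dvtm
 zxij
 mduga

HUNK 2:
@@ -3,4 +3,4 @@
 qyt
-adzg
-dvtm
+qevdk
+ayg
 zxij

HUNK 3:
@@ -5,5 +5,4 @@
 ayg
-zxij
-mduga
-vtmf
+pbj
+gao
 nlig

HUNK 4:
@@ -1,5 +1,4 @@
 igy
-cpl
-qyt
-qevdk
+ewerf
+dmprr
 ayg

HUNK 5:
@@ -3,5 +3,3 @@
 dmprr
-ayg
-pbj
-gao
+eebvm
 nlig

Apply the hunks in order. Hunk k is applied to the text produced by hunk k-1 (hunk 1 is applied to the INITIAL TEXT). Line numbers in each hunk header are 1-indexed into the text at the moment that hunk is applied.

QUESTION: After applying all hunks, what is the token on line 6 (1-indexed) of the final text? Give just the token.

Hunk 1: at line 2 remove [hscs] add [adzg,dvtm] -> 11 lines: igy cpl qyt adzg dvtm zxij mduga vtmf nlig vyfd zroub
Hunk 2: at line 3 remove [adzg,dvtm] add [qevdk,ayg] -> 11 lines: igy cpl qyt qevdk ayg zxij mduga vtmf nlig vyfd zroub
Hunk 3: at line 5 remove [zxij,mduga,vtmf] add [pbj,gao] -> 10 lines: igy cpl qyt qevdk ayg pbj gao nlig vyfd zroub
Hunk 4: at line 1 remove [cpl,qyt,qevdk] add [ewerf,dmprr] -> 9 lines: igy ewerf dmprr ayg pbj gao nlig vyfd zroub
Hunk 5: at line 3 remove [ayg,pbj,gao] add [eebvm] -> 7 lines: igy ewerf dmprr eebvm nlig vyfd zroub
Final line 6: vyfd

Answer: vyfd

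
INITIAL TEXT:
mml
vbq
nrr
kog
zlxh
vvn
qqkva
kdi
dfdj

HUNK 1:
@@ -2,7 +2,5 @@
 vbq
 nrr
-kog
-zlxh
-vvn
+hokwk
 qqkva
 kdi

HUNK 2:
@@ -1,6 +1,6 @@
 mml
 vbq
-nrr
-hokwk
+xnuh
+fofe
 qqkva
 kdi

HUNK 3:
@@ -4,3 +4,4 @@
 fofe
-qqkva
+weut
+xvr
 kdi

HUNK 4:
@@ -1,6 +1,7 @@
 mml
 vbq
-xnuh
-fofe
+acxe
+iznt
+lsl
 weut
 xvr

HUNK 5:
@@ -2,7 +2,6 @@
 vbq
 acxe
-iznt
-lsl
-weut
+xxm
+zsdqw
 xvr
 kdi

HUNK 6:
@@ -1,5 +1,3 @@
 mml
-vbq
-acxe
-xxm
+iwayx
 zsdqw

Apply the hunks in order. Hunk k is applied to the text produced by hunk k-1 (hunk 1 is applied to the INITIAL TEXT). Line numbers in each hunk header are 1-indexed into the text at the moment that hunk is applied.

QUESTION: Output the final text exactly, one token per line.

Answer: mml
iwayx
zsdqw
xvr
kdi
dfdj

Derivation:
Hunk 1: at line 2 remove [kog,zlxh,vvn] add [hokwk] -> 7 lines: mml vbq nrr hokwk qqkva kdi dfdj
Hunk 2: at line 1 remove [nrr,hokwk] add [xnuh,fofe] -> 7 lines: mml vbq xnuh fofe qqkva kdi dfdj
Hunk 3: at line 4 remove [qqkva] add [weut,xvr] -> 8 lines: mml vbq xnuh fofe weut xvr kdi dfdj
Hunk 4: at line 1 remove [xnuh,fofe] add [acxe,iznt,lsl] -> 9 lines: mml vbq acxe iznt lsl weut xvr kdi dfdj
Hunk 5: at line 2 remove [iznt,lsl,weut] add [xxm,zsdqw] -> 8 lines: mml vbq acxe xxm zsdqw xvr kdi dfdj
Hunk 6: at line 1 remove [vbq,acxe,xxm] add [iwayx] -> 6 lines: mml iwayx zsdqw xvr kdi dfdj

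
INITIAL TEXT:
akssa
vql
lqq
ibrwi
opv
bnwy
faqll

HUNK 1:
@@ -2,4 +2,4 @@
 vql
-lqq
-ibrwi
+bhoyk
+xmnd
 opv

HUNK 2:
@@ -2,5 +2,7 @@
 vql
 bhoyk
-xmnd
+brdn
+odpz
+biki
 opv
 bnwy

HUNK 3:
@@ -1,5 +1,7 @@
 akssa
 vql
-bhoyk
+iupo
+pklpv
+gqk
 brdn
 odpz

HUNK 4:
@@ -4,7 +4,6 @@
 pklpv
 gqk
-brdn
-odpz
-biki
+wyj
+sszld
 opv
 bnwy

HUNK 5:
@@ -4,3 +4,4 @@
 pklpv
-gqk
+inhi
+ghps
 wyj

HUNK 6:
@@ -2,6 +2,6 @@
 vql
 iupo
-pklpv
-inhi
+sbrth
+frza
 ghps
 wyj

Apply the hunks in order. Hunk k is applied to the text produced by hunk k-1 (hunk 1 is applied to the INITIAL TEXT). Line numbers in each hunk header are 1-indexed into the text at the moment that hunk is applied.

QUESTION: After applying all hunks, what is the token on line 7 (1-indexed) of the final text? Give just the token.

Hunk 1: at line 2 remove [lqq,ibrwi] add [bhoyk,xmnd] -> 7 lines: akssa vql bhoyk xmnd opv bnwy faqll
Hunk 2: at line 2 remove [xmnd] add [brdn,odpz,biki] -> 9 lines: akssa vql bhoyk brdn odpz biki opv bnwy faqll
Hunk 3: at line 1 remove [bhoyk] add [iupo,pklpv,gqk] -> 11 lines: akssa vql iupo pklpv gqk brdn odpz biki opv bnwy faqll
Hunk 4: at line 4 remove [brdn,odpz,biki] add [wyj,sszld] -> 10 lines: akssa vql iupo pklpv gqk wyj sszld opv bnwy faqll
Hunk 5: at line 4 remove [gqk] add [inhi,ghps] -> 11 lines: akssa vql iupo pklpv inhi ghps wyj sszld opv bnwy faqll
Hunk 6: at line 2 remove [pklpv,inhi] add [sbrth,frza] -> 11 lines: akssa vql iupo sbrth frza ghps wyj sszld opv bnwy faqll
Final line 7: wyj

Answer: wyj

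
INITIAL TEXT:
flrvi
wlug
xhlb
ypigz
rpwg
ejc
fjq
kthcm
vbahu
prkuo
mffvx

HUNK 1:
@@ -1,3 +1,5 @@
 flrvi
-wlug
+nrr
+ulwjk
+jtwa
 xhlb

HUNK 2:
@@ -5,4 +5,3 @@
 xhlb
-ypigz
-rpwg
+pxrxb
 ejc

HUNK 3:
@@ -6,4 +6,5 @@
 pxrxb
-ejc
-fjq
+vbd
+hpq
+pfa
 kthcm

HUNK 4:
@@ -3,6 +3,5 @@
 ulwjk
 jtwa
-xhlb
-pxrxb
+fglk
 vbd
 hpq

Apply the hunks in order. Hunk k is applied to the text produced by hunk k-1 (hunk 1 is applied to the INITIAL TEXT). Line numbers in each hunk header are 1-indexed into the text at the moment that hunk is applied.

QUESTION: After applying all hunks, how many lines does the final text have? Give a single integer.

Hunk 1: at line 1 remove [wlug] add [nrr,ulwjk,jtwa] -> 13 lines: flrvi nrr ulwjk jtwa xhlb ypigz rpwg ejc fjq kthcm vbahu prkuo mffvx
Hunk 2: at line 5 remove [ypigz,rpwg] add [pxrxb] -> 12 lines: flrvi nrr ulwjk jtwa xhlb pxrxb ejc fjq kthcm vbahu prkuo mffvx
Hunk 3: at line 6 remove [ejc,fjq] add [vbd,hpq,pfa] -> 13 lines: flrvi nrr ulwjk jtwa xhlb pxrxb vbd hpq pfa kthcm vbahu prkuo mffvx
Hunk 4: at line 3 remove [xhlb,pxrxb] add [fglk] -> 12 lines: flrvi nrr ulwjk jtwa fglk vbd hpq pfa kthcm vbahu prkuo mffvx
Final line count: 12

Answer: 12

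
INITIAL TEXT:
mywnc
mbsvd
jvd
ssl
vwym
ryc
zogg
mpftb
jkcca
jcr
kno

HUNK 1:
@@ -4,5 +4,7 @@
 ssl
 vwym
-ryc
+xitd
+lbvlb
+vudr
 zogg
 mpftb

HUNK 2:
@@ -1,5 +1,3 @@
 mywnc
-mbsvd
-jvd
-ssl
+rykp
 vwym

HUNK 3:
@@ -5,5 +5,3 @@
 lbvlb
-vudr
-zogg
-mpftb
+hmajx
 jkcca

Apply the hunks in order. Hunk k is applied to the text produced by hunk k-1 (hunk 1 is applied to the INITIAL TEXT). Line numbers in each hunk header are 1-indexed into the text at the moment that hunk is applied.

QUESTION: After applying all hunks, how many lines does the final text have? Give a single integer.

Hunk 1: at line 4 remove [ryc] add [xitd,lbvlb,vudr] -> 13 lines: mywnc mbsvd jvd ssl vwym xitd lbvlb vudr zogg mpftb jkcca jcr kno
Hunk 2: at line 1 remove [mbsvd,jvd,ssl] add [rykp] -> 11 lines: mywnc rykp vwym xitd lbvlb vudr zogg mpftb jkcca jcr kno
Hunk 3: at line 5 remove [vudr,zogg,mpftb] add [hmajx] -> 9 lines: mywnc rykp vwym xitd lbvlb hmajx jkcca jcr kno
Final line count: 9

Answer: 9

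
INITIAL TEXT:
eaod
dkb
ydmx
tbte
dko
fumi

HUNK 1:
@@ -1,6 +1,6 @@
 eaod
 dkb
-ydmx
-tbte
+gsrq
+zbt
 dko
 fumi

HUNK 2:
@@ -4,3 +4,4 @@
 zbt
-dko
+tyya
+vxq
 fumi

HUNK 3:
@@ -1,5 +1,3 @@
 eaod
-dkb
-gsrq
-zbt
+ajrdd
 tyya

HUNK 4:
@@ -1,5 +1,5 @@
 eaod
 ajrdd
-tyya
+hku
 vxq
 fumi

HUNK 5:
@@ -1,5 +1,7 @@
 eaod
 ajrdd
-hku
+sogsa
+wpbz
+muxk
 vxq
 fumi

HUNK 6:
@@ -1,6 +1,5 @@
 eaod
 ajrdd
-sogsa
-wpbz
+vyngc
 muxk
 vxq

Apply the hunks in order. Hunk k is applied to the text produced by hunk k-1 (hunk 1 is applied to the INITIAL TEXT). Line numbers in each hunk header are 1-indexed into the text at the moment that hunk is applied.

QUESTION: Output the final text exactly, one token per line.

Hunk 1: at line 1 remove [ydmx,tbte] add [gsrq,zbt] -> 6 lines: eaod dkb gsrq zbt dko fumi
Hunk 2: at line 4 remove [dko] add [tyya,vxq] -> 7 lines: eaod dkb gsrq zbt tyya vxq fumi
Hunk 3: at line 1 remove [dkb,gsrq,zbt] add [ajrdd] -> 5 lines: eaod ajrdd tyya vxq fumi
Hunk 4: at line 1 remove [tyya] add [hku] -> 5 lines: eaod ajrdd hku vxq fumi
Hunk 5: at line 1 remove [hku] add [sogsa,wpbz,muxk] -> 7 lines: eaod ajrdd sogsa wpbz muxk vxq fumi
Hunk 6: at line 1 remove [sogsa,wpbz] add [vyngc] -> 6 lines: eaod ajrdd vyngc muxk vxq fumi

Answer: eaod
ajrdd
vyngc
muxk
vxq
fumi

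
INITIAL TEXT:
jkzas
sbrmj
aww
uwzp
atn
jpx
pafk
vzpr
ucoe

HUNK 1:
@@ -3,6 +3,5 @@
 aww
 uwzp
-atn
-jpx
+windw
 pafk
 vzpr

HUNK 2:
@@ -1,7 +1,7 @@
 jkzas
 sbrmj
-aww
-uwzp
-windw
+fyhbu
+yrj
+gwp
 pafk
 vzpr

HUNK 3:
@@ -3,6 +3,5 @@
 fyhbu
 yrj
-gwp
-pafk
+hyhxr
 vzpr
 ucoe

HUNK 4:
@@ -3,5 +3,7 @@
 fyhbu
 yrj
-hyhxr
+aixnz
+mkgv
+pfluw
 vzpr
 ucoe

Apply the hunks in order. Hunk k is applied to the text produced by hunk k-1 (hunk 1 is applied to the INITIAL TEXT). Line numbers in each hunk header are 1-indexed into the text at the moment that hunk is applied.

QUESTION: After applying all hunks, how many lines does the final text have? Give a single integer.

Answer: 9

Derivation:
Hunk 1: at line 3 remove [atn,jpx] add [windw] -> 8 lines: jkzas sbrmj aww uwzp windw pafk vzpr ucoe
Hunk 2: at line 1 remove [aww,uwzp,windw] add [fyhbu,yrj,gwp] -> 8 lines: jkzas sbrmj fyhbu yrj gwp pafk vzpr ucoe
Hunk 3: at line 3 remove [gwp,pafk] add [hyhxr] -> 7 lines: jkzas sbrmj fyhbu yrj hyhxr vzpr ucoe
Hunk 4: at line 3 remove [hyhxr] add [aixnz,mkgv,pfluw] -> 9 lines: jkzas sbrmj fyhbu yrj aixnz mkgv pfluw vzpr ucoe
Final line count: 9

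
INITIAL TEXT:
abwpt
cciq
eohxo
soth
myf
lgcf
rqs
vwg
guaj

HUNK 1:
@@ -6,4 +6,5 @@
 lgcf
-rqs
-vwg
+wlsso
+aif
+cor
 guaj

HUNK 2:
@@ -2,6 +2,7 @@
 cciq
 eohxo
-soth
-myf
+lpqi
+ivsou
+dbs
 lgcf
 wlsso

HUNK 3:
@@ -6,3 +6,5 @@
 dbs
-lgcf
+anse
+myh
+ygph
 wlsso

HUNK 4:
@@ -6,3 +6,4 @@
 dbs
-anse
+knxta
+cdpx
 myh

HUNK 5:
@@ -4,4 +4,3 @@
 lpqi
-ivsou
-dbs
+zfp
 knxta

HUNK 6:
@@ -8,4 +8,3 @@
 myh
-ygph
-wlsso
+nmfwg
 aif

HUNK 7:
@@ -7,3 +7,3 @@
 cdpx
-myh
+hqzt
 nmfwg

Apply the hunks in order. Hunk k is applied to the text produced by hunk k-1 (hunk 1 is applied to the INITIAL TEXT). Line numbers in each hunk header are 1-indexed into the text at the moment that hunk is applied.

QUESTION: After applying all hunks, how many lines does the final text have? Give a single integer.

Answer: 12

Derivation:
Hunk 1: at line 6 remove [rqs,vwg] add [wlsso,aif,cor] -> 10 lines: abwpt cciq eohxo soth myf lgcf wlsso aif cor guaj
Hunk 2: at line 2 remove [soth,myf] add [lpqi,ivsou,dbs] -> 11 lines: abwpt cciq eohxo lpqi ivsou dbs lgcf wlsso aif cor guaj
Hunk 3: at line 6 remove [lgcf] add [anse,myh,ygph] -> 13 lines: abwpt cciq eohxo lpqi ivsou dbs anse myh ygph wlsso aif cor guaj
Hunk 4: at line 6 remove [anse] add [knxta,cdpx] -> 14 lines: abwpt cciq eohxo lpqi ivsou dbs knxta cdpx myh ygph wlsso aif cor guaj
Hunk 5: at line 4 remove [ivsou,dbs] add [zfp] -> 13 lines: abwpt cciq eohxo lpqi zfp knxta cdpx myh ygph wlsso aif cor guaj
Hunk 6: at line 8 remove [ygph,wlsso] add [nmfwg] -> 12 lines: abwpt cciq eohxo lpqi zfp knxta cdpx myh nmfwg aif cor guaj
Hunk 7: at line 7 remove [myh] add [hqzt] -> 12 lines: abwpt cciq eohxo lpqi zfp knxta cdpx hqzt nmfwg aif cor guaj
Final line count: 12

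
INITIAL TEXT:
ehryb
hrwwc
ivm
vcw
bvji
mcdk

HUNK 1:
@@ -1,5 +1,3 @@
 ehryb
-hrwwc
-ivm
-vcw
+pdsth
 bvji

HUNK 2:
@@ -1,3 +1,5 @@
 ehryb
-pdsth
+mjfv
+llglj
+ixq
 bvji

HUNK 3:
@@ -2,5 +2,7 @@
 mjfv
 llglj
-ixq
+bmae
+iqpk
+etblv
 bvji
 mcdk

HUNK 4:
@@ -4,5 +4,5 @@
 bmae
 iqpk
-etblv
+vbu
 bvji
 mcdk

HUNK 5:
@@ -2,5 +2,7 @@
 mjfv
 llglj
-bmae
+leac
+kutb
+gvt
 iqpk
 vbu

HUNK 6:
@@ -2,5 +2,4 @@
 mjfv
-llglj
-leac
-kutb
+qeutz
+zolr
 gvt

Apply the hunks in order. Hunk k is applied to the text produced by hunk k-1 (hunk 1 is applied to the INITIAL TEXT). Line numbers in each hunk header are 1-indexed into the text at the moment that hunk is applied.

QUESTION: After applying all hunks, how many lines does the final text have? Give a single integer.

Answer: 9

Derivation:
Hunk 1: at line 1 remove [hrwwc,ivm,vcw] add [pdsth] -> 4 lines: ehryb pdsth bvji mcdk
Hunk 2: at line 1 remove [pdsth] add [mjfv,llglj,ixq] -> 6 lines: ehryb mjfv llglj ixq bvji mcdk
Hunk 3: at line 2 remove [ixq] add [bmae,iqpk,etblv] -> 8 lines: ehryb mjfv llglj bmae iqpk etblv bvji mcdk
Hunk 4: at line 4 remove [etblv] add [vbu] -> 8 lines: ehryb mjfv llglj bmae iqpk vbu bvji mcdk
Hunk 5: at line 2 remove [bmae] add [leac,kutb,gvt] -> 10 lines: ehryb mjfv llglj leac kutb gvt iqpk vbu bvji mcdk
Hunk 6: at line 2 remove [llglj,leac,kutb] add [qeutz,zolr] -> 9 lines: ehryb mjfv qeutz zolr gvt iqpk vbu bvji mcdk
Final line count: 9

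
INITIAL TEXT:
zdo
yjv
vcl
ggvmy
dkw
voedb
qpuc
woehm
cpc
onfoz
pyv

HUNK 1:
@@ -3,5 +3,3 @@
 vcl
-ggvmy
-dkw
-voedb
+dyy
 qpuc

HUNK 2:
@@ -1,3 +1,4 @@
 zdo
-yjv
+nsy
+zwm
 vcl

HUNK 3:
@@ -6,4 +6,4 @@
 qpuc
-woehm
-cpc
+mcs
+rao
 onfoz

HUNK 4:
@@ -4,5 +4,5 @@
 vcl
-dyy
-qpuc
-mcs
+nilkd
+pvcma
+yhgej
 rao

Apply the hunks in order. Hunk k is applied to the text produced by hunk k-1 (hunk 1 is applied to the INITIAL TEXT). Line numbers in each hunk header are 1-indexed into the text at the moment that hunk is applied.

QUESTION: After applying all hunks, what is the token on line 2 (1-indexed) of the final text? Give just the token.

Answer: nsy

Derivation:
Hunk 1: at line 3 remove [ggvmy,dkw,voedb] add [dyy] -> 9 lines: zdo yjv vcl dyy qpuc woehm cpc onfoz pyv
Hunk 2: at line 1 remove [yjv] add [nsy,zwm] -> 10 lines: zdo nsy zwm vcl dyy qpuc woehm cpc onfoz pyv
Hunk 3: at line 6 remove [woehm,cpc] add [mcs,rao] -> 10 lines: zdo nsy zwm vcl dyy qpuc mcs rao onfoz pyv
Hunk 4: at line 4 remove [dyy,qpuc,mcs] add [nilkd,pvcma,yhgej] -> 10 lines: zdo nsy zwm vcl nilkd pvcma yhgej rao onfoz pyv
Final line 2: nsy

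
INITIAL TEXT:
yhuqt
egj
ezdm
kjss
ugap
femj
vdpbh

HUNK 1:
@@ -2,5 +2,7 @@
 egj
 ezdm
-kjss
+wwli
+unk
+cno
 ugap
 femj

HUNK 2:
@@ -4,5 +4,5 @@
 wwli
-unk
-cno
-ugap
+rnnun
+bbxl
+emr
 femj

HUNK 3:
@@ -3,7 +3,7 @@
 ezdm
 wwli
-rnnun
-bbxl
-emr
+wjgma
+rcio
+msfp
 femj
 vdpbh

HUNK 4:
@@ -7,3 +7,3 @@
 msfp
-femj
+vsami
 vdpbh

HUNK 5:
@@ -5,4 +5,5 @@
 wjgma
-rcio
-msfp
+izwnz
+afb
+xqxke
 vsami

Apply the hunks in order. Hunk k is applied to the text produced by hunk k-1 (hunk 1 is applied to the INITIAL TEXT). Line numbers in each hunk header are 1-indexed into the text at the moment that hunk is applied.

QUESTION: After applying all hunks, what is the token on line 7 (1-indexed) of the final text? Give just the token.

Answer: afb

Derivation:
Hunk 1: at line 2 remove [kjss] add [wwli,unk,cno] -> 9 lines: yhuqt egj ezdm wwli unk cno ugap femj vdpbh
Hunk 2: at line 4 remove [unk,cno,ugap] add [rnnun,bbxl,emr] -> 9 lines: yhuqt egj ezdm wwli rnnun bbxl emr femj vdpbh
Hunk 3: at line 3 remove [rnnun,bbxl,emr] add [wjgma,rcio,msfp] -> 9 lines: yhuqt egj ezdm wwli wjgma rcio msfp femj vdpbh
Hunk 4: at line 7 remove [femj] add [vsami] -> 9 lines: yhuqt egj ezdm wwli wjgma rcio msfp vsami vdpbh
Hunk 5: at line 5 remove [rcio,msfp] add [izwnz,afb,xqxke] -> 10 lines: yhuqt egj ezdm wwli wjgma izwnz afb xqxke vsami vdpbh
Final line 7: afb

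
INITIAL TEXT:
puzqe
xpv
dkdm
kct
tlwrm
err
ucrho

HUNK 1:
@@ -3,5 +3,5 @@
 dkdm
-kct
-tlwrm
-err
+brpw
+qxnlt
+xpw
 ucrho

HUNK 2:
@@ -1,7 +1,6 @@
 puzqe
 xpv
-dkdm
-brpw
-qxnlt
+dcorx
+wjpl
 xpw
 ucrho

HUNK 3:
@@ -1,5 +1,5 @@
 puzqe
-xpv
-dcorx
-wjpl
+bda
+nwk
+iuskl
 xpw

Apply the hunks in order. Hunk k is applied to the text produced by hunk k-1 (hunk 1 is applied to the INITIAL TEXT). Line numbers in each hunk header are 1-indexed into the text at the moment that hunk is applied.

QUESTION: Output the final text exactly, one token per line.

Hunk 1: at line 3 remove [kct,tlwrm,err] add [brpw,qxnlt,xpw] -> 7 lines: puzqe xpv dkdm brpw qxnlt xpw ucrho
Hunk 2: at line 1 remove [dkdm,brpw,qxnlt] add [dcorx,wjpl] -> 6 lines: puzqe xpv dcorx wjpl xpw ucrho
Hunk 3: at line 1 remove [xpv,dcorx,wjpl] add [bda,nwk,iuskl] -> 6 lines: puzqe bda nwk iuskl xpw ucrho

Answer: puzqe
bda
nwk
iuskl
xpw
ucrho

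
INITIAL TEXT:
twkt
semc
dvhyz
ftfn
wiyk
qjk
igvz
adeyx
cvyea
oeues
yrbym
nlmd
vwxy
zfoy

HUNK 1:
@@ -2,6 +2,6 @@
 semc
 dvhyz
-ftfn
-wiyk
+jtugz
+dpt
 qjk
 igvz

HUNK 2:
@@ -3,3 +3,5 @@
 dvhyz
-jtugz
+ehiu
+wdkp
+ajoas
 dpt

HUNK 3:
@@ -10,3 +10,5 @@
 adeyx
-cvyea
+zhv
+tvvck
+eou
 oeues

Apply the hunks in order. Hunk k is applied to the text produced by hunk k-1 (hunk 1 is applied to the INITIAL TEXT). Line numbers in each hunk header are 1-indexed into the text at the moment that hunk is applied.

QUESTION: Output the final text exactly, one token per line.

Hunk 1: at line 2 remove [ftfn,wiyk] add [jtugz,dpt] -> 14 lines: twkt semc dvhyz jtugz dpt qjk igvz adeyx cvyea oeues yrbym nlmd vwxy zfoy
Hunk 2: at line 3 remove [jtugz] add [ehiu,wdkp,ajoas] -> 16 lines: twkt semc dvhyz ehiu wdkp ajoas dpt qjk igvz adeyx cvyea oeues yrbym nlmd vwxy zfoy
Hunk 3: at line 10 remove [cvyea] add [zhv,tvvck,eou] -> 18 lines: twkt semc dvhyz ehiu wdkp ajoas dpt qjk igvz adeyx zhv tvvck eou oeues yrbym nlmd vwxy zfoy

Answer: twkt
semc
dvhyz
ehiu
wdkp
ajoas
dpt
qjk
igvz
adeyx
zhv
tvvck
eou
oeues
yrbym
nlmd
vwxy
zfoy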